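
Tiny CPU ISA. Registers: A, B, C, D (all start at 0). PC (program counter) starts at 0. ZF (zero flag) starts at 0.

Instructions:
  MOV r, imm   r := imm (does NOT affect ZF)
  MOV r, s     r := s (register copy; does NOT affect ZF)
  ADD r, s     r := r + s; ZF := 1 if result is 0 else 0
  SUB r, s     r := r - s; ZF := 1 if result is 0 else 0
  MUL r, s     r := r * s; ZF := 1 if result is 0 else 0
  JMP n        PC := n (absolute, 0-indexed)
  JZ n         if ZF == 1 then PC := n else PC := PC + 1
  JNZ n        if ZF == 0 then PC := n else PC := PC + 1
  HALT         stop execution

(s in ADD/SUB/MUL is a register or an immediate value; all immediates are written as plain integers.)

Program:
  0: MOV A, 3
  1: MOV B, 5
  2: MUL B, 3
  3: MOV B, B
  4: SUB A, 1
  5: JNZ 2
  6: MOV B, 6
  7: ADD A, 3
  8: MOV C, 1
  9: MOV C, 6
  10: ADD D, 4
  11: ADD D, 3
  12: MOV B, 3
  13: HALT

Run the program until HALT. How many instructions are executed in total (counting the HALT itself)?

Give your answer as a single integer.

Answer: 22

Derivation:
Step 1: PC=0 exec 'MOV A, 3'. After: A=3 B=0 C=0 D=0 ZF=0 PC=1
Step 2: PC=1 exec 'MOV B, 5'. After: A=3 B=5 C=0 D=0 ZF=0 PC=2
Step 3: PC=2 exec 'MUL B, 3'. After: A=3 B=15 C=0 D=0 ZF=0 PC=3
Step 4: PC=3 exec 'MOV B, B'. After: A=3 B=15 C=0 D=0 ZF=0 PC=4
Step 5: PC=4 exec 'SUB A, 1'. After: A=2 B=15 C=0 D=0 ZF=0 PC=5
Step 6: PC=5 exec 'JNZ 2'. After: A=2 B=15 C=0 D=0 ZF=0 PC=2
Step 7: PC=2 exec 'MUL B, 3'. After: A=2 B=45 C=0 D=0 ZF=0 PC=3
Step 8: PC=3 exec 'MOV B, B'. After: A=2 B=45 C=0 D=0 ZF=0 PC=4
Step 9: PC=4 exec 'SUB A, 1'. After: A=1 B=45 C=0 D=0 ZF=0 PC=5
Step 10: PC=5 exec 'JNZ 2'. After: A=1 B=45 C=0 D=0 ZF=0 PC=2
Step 11: PC=2 exec 'MUL B, 3'. After: A=1 B=135 C=0 D=0 ZF=0 PC=3
Step 12: PC=3 exec 'MOV B, B'. After: A=1 B=135 C=0 D=0 ZF=0 PC=4
Step 13: PC=4 exec 'SUB A, 1'. After: A=0 B=135 C=0 D=0 ZF=1 PC=5
Step 14: PC=5 exec 'JNZ 2'. After: A=0 B=135 C=0 D=0 ZF=1 PC=6
Step 15: PC=6 exec 'MOV B, 6'. After: A=0 B=6 C=0 D=0 ZF=1 PC=7
Step 16: PC=7 exec 'ADD A, 3'. After: A=3 B=6 C=0 D=0 ZF=0 PC=8
Step 17: PC=8 exec 'MOV C, 1'. After: A=3 B=6 C=1 D=0 ZF=0 PC=9
Step 18: PC=9 exec 'MOV C, 6'. After: A=3 B=6 C=6 D=0 ZF=0 PC=10
Step 19: PC=10 exec 'ADD D, 4'. After: A=3 B=6 C=6 D=4 ZF=0 PC=11
Step 20: PC=11 exec 'ADD D, 3'. After: A=3 B=6 C=6 D=7 ZF=0 PC=12
Step 21: PC=12 exec 'MOV B, 3'. After: A=3 B=3 C=6 D=7 ZF=0 PC=13
Step 22: PC=13 exec 'HALT'. After: A=3 B=3 C=6 D=7 ZF=0 PC=13 HALTED
Total instructions executed: 22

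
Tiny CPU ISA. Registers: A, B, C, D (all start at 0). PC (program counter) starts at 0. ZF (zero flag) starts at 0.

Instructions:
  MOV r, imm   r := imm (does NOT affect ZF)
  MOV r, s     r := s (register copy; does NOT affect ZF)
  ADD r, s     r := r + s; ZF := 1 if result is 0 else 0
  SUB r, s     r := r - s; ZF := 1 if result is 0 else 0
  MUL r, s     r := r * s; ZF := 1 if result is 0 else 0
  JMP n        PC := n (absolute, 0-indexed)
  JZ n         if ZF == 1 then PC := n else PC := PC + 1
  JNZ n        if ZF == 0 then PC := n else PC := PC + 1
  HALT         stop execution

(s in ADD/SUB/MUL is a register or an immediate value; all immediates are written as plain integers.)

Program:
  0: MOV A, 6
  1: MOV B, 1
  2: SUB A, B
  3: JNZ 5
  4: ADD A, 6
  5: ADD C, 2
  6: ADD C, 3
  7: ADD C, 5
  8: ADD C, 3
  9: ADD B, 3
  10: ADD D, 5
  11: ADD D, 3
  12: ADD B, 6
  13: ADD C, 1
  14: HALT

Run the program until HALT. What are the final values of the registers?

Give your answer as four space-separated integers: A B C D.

Answer: 5 10 14 8

Derivation:
Step 1: PC=0 exec 'MOV A, 6'. After: A=6 B=0 C=0 D=0 ZF=0 PC=1
Step 2: PC=1 exec 'MOV B, 1'. After: A=6 B=1 C=0 D=0 ZF=0 PC=2
Step 3: PC=2 exec 'SUB A, B'. After: A=5 B=1 C=0 D=0 ZF=0 PC=3
Step 4: PC=3 exec 'JNZ 5'. After: A=5 B=1 C=0 D=0 ZF=0 PC=5
Step 5: PC=5 exec 'ADD C, 2'. After: A=5 B=1 C=2 D=0 ZF=0 PC=6
Step 6: PC=6 exec 'ADD C, 3'. After: A=5 B=1 C=5 D=0 ZF=0 PC=7
Step 7: PC=7 exec 'ADD C, 5'. After: A=5 B=1 C=10 D=0 ZF=0 PC=8
Step 8: PC=8 exec 'ADD C, 3'. After: A=5 B=1 C=13 D=0 ZF=0 PC=9
Step 9: PC=9 exec 'ADD B, 3'. After: A=5 B=4 C=13 D=0 ZF=0 PC=10
Step 10: PC=10 exec 'ADD D, 5'. After: A=5 B=4 C=13 D=5 ZF=0 PC=11
Step 11: PC=11 exec 'ADD D, 3'. After: A=5 B=4 C=13 D=8 ZF=0 PC=12
Step 12: PC=12 exec 'ADD B, 6'. After: A=5 B=10 C=13 D=8 ZF=0 PC=13
Step 13: PC=13 exec 'ADD C, 1'. After: A=5 B=10 C=14 D=8 ZF=0 PC=14
Step 14: PC=14 exec 'HALT'. After: A=5 B=10 C=14 D=8 ZF=0 PC=14 HALTED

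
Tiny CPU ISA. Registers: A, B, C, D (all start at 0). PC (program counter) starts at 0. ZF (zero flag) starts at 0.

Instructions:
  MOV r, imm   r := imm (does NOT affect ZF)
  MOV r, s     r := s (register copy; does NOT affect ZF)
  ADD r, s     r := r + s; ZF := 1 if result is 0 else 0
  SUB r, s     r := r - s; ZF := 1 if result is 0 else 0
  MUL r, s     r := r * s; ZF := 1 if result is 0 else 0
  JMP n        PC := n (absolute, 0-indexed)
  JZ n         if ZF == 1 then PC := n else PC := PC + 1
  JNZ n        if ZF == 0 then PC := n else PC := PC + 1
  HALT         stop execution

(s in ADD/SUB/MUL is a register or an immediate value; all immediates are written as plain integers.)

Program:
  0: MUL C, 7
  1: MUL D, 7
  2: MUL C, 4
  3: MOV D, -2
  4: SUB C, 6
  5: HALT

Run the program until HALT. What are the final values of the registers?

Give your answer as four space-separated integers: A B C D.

Answer: 0 0 -6 -2

Derivation:
Step 1: PC=0 exec 'MUL C, 7'. After: A=0 B=0 C=0 D=0 ZF=1 PC=1
Step 2: PC=1 exec 'MUL D, 7'. After: A=0 B=0 C=0 D=0 ZF=1 PC=2
Step 3: PC=2 exec 'MUL C, 4'. After: A=0 B=0 C=0 D=0 ZF=1 PC=3
Step 4: PC=3 exec 'MOV D, -2'. After: A=0 B=0 C=0 D=-2 ZF=1 PC=4
Step 5: PC=4 exec 'SUB C, 6'. After: A=0 B=0 C=-6 D=-2 ZF=0 PC=5
Step 6: PC=5 exec 'HALT'. After: A=0 B=0 C=-6 D=-2 ZF=0 PC=5 HALTED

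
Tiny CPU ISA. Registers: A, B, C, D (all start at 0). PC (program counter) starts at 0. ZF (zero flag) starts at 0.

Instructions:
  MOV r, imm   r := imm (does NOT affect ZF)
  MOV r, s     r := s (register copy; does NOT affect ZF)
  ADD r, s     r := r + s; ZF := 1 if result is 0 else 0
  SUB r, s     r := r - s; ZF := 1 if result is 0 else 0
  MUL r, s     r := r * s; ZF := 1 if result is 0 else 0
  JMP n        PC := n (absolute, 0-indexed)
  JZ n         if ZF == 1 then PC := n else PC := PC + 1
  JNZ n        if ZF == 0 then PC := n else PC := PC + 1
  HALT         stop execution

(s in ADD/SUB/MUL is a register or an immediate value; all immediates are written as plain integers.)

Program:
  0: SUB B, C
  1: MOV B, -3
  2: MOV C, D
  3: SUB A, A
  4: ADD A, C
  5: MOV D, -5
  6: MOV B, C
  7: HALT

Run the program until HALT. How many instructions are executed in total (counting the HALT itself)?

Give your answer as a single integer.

Answer: 8

Derivation:
Step 1: PC=0 exec 'SUB B, C'. After: A=0 B=0 C=0 D=0 ZF=1 PC=1
Step 2: PC=1 exec 'MOV B, -3'. After: A=0 B=-3 C=0 D=0 ZF=1 PC=2
Step 3: PC=2 exec 'MOV C, D'. After: A=0 B=-3 C=0 D=0 ZF=1 PC=3
Step 4: PC=3 exec 'SUB A, A'. After: A=0 B=-3 C=0 D=0 ZF=1 PC=4
Step 5: PC=4 exec 'ADD A, C'. After: A=0 B=-3 C=0 D=0 ZF=1 PC=5
Step 6: PC=5 exec 'MOV D, -5'. After: A=0 B=-3 C=0 D=-5 ZF=1 PC=6
Step 7: PC=6 exec 'MOV B, C'. After: A=0 B=0 C=0 D=-5 ZF=1 PC=7
Step 8: PC=7 exec 'HALT'. After: A=0 B=0 C=0 D=-5 ZF=1 PC=7 HALTED
Total instructions executed: 8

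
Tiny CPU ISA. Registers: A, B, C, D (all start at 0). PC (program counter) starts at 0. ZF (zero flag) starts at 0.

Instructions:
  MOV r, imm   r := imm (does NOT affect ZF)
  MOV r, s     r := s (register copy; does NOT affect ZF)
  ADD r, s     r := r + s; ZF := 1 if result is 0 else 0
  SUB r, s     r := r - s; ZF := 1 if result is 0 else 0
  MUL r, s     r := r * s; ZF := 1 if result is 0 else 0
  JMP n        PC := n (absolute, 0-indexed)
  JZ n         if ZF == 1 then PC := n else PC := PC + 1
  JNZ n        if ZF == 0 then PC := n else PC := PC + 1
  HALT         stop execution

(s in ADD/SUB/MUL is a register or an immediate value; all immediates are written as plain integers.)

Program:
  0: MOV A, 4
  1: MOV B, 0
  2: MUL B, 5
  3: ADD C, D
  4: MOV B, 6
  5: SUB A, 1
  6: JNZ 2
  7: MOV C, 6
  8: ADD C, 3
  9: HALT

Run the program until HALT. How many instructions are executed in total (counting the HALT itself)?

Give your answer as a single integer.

Step 1: PC=0 exec 'MOV A, 4'. After: A=4 B=0 C=0 D=0 ZF=0 PC=1
Step 2: PC=1 exec 'MOV B, 0'. After: A=4 B=0 C=0 D=0 ZF=0 PC=2
Step 3: PC=2 exec 'MUL B, 5'. After: A=4 B=0 C=0 D=0 ZF=1 PC=3
Step 4: PC=3 exec 'ADD C, D'. After: A=4 B=0 C=0 D=0 ZF=1 PC=4
Step 5: PC=4 exec 'MOV B, 6'. After: A=4 B=6 C=0 D=0 ZF=1 PC=5
Step 6: PC=5 exec 'SUB A, 1'. After: A=3 B=6 C=0 D=0 ZF=0 PC=6
Step 7: PC=6 exec 'JNZ 2'. After: A=3 B=6 C=0 D=0 ZF=0 PC=2
Step 8: PC=2 exec 'MUL B, 5'. After: A=3 B=30 C=0 D=0 ZF=0 PC=3
Step 9: PC=3 exec 'ADD C, D'. After: A=3 B=30 C=0 D=0 ZF=1 PC=4
Step 10: PC=4 exec 'MOV B, 6'. After: A=3 B=6 C=0 D=0 ZF=1 PC=5
Step 11: PC=5 exec 'SUB A, 1'. After: A=2 B=6 C=0 D=0 ZF=0 PC=6
Step 12: PC=6 exec 'JNZ 2'. After: A=2 B=6 C=0 D=0 ZF=0 PC=2
Step 13: PC=2 exec 'MUL B, 5'. After: A=2 B=30 C=0 D=0 ZF=0 PC=3
Step 14: PC=3 exec 'ADD C, D'. After: A=2 B=30 C=0 D=0 ZF=1 PC=4
Step 15: PC=4 exec 'MOV B, 6'. After: A=2 B=6 C=0 D=0 ZF=1 PC=5
Step 16: PC=5 exec 'SUB A, 1'. After: A=1 B=6 C=0 D=0 ZF=0 PC=6
Step 17: PC=6 exec 'JNZ 2'. After: A=1 B=6 C=0 D=0 ZF=0 PC=2
Step 18: PC=2 exec 'MUL B, 5'. After: A=1 B=30 C=0 D=0 ZF=0 PC=3
Step 19: PC=3 exec 'ADD C, D'. After: A=1 B=30 C=0 D=0 ZF=1 PC=4
Step 20: PC=4 exec 'MOV B, 6'. After: A=1 B=6 C=0 D=0 ZF=1 PC=5
Step 21: PC=5 exec 'SUB A, 1'. After: A=0 B=6 C=0 D=0 ZF=1 PC=6
Step 22: PC=6 exec 'JNZ 2'. After: A=0 B=6 C=0 D=0 ZF=1 PC=7
Step 23: PC=7 exec 'MOV C, 6'. After: A=0 B=6 C=6 D=0 ZF=1 PC=8
Step 24: PC=8 exec 'ADD C, 3'. After: A=0 B=6 C=9 D=0 ZF=0 PC=9
Step 25: PC=9 exec 'HALT'. After: A=0 B=6 C=9 D=0 ZF=0 PC=9 HALTED
Total instructions executed: 25

Answer: 25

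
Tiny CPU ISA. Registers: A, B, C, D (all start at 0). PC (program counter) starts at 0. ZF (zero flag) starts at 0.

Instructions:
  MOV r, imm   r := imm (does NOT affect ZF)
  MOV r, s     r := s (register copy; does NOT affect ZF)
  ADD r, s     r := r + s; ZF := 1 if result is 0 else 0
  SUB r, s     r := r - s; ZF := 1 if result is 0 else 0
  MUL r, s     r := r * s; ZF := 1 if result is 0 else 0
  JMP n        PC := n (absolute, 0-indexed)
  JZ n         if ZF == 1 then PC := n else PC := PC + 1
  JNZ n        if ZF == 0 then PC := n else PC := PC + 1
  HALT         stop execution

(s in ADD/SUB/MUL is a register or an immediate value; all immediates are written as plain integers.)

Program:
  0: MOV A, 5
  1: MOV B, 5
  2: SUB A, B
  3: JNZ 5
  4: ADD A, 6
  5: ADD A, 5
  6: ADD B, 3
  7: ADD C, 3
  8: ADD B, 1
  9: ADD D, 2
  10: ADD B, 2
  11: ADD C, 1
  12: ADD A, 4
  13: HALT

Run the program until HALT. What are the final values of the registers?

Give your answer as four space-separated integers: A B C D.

Step 1: PC=0 exec 'MOV A, 5'. After: A=5 B=0 C=0 D=0 ZF=0 PC=1
Step 2: PC=1 exec 'MOV B, 5'. After: A=5 B=5 C=0 D=0 ZF=0 PC=2
Step 3: PC=2 exec 'SUB A, B'. After: A=0 B=5 C=0 D=0 ZF=1 PC=3
Step 4: PC=3 exec 'JNZ 5'. After: A=0 B=5 C=0 D=0 ZF=1 PC=4
Step 5: PC=4 exec 'ADD A, 6'. After: A=6 B=5 C=0 D=0 ZF=0 PC=5
Step 6: PC=5 exec 'ADD A, 5'. After: A=11 B=5 C=0 D=0 ZF=0 PC=6
Step 7: PC=6 exec 'ADD B, 3'. After: A=11 B=8 C=0 D=0 ZF=0 PC=7
Step 8: PC=7 exec 'ADD C, 3'. After: A=11 B=8 C=3 D=0 ZF=0 PC=8
Step 9: PC=8 exec 'ADD B, 1'. After: A=11 B=9 C=3 D=0 ZF=0 PC=9
Step 10: PC=9 exec 'ADD D, 2'. After: A=11 B=9 C=3 D=2 ZF=0 PC=10
Step 11: PC=10 exec 'ADD B, 2'. After: A=11 B=11 C=3 D=2 ZF=0 PC=11
Step 12: PC=11 exec 'ADD C, 1'. After: A=11 B=11 C=4 D=2 ZF=0 PC=12
Step 13: PC=12 exec 'ADD A, 4'. After: A=15 B=11 C=4 D=2 ZF=0 PC=13
Step 14: PC=13 exec 'HALT'. After: A=15 B=11 C=4 D=2 ZF=0 PC=13 HALTED

Answer: 15 11 4 2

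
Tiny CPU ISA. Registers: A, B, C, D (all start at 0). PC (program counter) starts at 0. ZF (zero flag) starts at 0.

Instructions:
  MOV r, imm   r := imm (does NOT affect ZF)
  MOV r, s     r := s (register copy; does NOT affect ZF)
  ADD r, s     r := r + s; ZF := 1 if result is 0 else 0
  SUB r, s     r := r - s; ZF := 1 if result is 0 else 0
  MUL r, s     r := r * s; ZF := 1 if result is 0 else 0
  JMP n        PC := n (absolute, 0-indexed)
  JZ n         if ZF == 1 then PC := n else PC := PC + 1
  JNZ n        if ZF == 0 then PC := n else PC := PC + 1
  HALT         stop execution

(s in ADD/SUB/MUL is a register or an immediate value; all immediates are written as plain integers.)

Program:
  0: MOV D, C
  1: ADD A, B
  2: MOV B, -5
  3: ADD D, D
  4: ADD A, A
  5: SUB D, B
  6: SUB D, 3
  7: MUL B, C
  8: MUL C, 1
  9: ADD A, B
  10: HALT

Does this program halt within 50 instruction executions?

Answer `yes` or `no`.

Step 1: PC=0 exec 'MOV D, C'. After: A=0 B=0 C=0 D=0 ZF=0 PC=1
Step 2: PC=1 exec 'ADD A, B'. After: A=0 B=0 C=0 D=0 ZF=1 PC=2
Step 3: PC=2 exec 'MOV B, -5'. After: A=0 B=-5 C=0 D=0 ZF=1 PC=3
Step 4: PC=3 exec 'ADD D, D'. After: A=0 B=-5 C=0 D=0 ZF=1 PC=4
Step 5: PC=4 exec 'ADD A, A'. After: A=0 B=-5 C=0 D=0 ZF=1 PC=5
Step 6: PC=5 exec 'SUB D, B'. After: A=0 B=-5 C=0 D=5 ZF=0 PC=6
Step 7: PC=6 exec 'SUB D, 3'. After: A=0 B=-5 C=0 D=2 ZF=0 PC=7
Step 8: PC=7 exec 'MUL B, C'. After: A=0 B=0 C=0 D=2 ZF=1 PC=8
Step 9: PC=8 exec 'MUL C, 1'. After: A=0 B=0 C=0 D=2 ZF=1 PC=9
Step 10: PC=9 exec 'ADD A, B'. After: A=0 B=0 C=0 D=2 ZF=1 PC=10
Step 11: PC=10 exec 'HALT'. After: A=0 B=0 C=0 D=2 ZF=1 PC=10 HALTED

Answer: yes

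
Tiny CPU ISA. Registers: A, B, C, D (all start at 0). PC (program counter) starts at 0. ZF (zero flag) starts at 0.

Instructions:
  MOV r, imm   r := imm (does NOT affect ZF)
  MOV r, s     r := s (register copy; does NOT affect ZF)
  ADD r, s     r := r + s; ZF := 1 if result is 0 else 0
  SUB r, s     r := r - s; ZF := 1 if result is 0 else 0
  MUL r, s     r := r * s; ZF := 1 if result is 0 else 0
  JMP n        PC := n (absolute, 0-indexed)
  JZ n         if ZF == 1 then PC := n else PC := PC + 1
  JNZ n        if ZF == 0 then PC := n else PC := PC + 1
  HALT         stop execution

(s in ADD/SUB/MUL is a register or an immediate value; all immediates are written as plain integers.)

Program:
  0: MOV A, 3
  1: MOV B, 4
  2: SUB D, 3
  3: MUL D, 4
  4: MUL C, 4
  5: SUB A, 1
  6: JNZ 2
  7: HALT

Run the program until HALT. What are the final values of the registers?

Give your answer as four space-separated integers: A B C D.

Answer: 0 4 0 -252

Derivation:
Step 1: PC=0 exec 'MOV A, 3'. After: A=3 B=0 C=0 D=0 ZF=0 PC=1
Step 2: PC=1 exec 'MOV B, 4'. After: A=3 B=4 C=0 D=0 ZF=0 PC=2
Step 3: PC=2 exec 'SUB D, 3'. After: A=3 B=4 C=0 D=-3 ZF=0 PC=3
Step 4: PC=3 exec 'MUL D, 4'. After: A=3 B=4 C=0 D=-12 ZF=0 PC=4
Step 5: PC=4 exec 'MUL C, 4'. After: A=3 B=4 C=0 D=-12 ZF=1 PC=5
Step 6: PC=5 exec 'SUB A, 1'. After: A=2 B=4 C=0 D=-12 ZF=0 PC=6
Step 7: PC=6 exec 'JNZ 2'. After: A=2 B=4 C=0 D=-12 ZF=0 PC=2
Step 8: PC=2 exec 'SUB D, 3'. After: A=2 B=4 C=0 D=-15 ZF=0 PC=3
Step 9: PC=3 exec 'MUL D, 4'. After: A=2 B=4 C=0 D=-60 ZF=0 PC=4
Step 10: PC=4 exec 'MUL C, 4'. After: A=2 B=4 C=0 D=-60 ZF=1 PC=5
Step 11: PC=5 exec 'SUB A, 1'. After: A=1 B=4 C=0 D=-60 ZF=0 PC=6
Step 12: PC=6 exec 'JNZ 2'. After: A=1 B=4 C=0 D=-60 ZF=0 PC=2
Step 13: PC=2 exec 'SUB D, 3'. After: A=1 B=4 C=0 D=-63 ZF=0 PC=3
Step 14: PC=3 exec 'MUL D, 4'. After: A=1 B=4 C=0 D=-252 ZF=0 PC=4
Step 15: PC=4 exec 'MUL C, 4'. After: A=1 B=4 C=0 D=-252 ZF=1 PC=5
Step 16: PC=5 exec 'SUB A, 1'. After: A=0 B=4 C=0 D=-252 ZF=1 PC=6
Step 17: PC=6 exec 'JNZ 2'. After: A=0 B=4 C=0 D=-252 ZF=1 PC=7
Step 18: PC=7 exec 'HALT'. After: A=0 B=4 C=0 D=-252 ZF=1 PC=7 HALTED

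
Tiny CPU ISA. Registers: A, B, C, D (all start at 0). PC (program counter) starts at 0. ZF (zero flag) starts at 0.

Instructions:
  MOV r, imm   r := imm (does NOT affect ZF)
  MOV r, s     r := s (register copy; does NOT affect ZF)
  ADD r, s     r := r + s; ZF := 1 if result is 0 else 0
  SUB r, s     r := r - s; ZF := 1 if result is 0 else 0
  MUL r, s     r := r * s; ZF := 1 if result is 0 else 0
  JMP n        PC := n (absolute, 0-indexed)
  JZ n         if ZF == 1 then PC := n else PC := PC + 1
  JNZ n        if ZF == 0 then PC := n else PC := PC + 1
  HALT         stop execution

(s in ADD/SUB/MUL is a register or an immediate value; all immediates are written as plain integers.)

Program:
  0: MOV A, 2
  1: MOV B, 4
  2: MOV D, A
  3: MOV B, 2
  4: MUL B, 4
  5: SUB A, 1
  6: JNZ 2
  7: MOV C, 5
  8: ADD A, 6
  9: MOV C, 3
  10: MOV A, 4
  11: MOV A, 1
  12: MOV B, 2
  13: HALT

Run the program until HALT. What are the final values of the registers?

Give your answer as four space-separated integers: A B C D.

Answer: 1 2 3 1

Derivation:
Step 1: PC=0 exec 'MOV A, 2'. After: A=2 B=0 C=0 D=0 ZF=0 PC=1
Step 2: PC=1 exec 'MOV B, 4'. After: A=2 B=4 C=0 D=0 ZF=0 PC=2
Step 3: PC=2 exec 'MOV D, A'. After: A=2 B=4 C=0 D=2 ZF=0 PC=3
Step 4: PC=3 exec 'MOV B, 2'. After: A=2 B=2 C=0 D=2 ZF=0 PC=4
Step 5: PC=4 exec 'MUL B, 4'. After: A=2 B=8 C=0 D=2 ZF=0 PC=5
Step 6: PC=5 exec 'SUB A, 1'. After: A=1 B=8 C=0 D=2 ZF=0 PC=6
Step 7: PC=6 exec 'JNZ 2'. After: A=1 B=8 C=0 D=2 ZF=0 PC=2
Step 8: PC=2 exec 'MOV D, A'. After: A=1 B=8 C=0 D=1 ZF=0 PC=3
Step 9: PC=3 exec 'MOV B, 2'. After: A=1 B=2 C=0 D=1 ZF=0 PC=4
Step 10: PC=4 exec 'MUL B, 4'. After: A=1 B=8 C=0 D=1 ZF=0 PC=5
Step 11: PC=5 exec 'SUB A, 1'. After: A=0 B=8 C=0 D=1 ZF=1 PC=6
Step 12: PC=6 exec 'JNZ 2'. After: A=0 B=8 C=0 D=1 ZF=1 PC=7
Step 13: PC=7 exec 'MOV C, 5'. After: A=0 B=8 C=5 D=1 ZF=1 PC=8
Step 14: PC=8 exec 'ADD A, 6'. After: A=6 B=8 C=5 D=1 ZF=0 PC=9
Step 15: PC=9 exec 'MOV C, 3'. After: A=6 B=8 C=3 D=1 ZF=0 PC=10
Step 16: PC=10 exec 'MOV A, 4'. After: A=4 B=8 C=3 D=1 ZF=0 PC=11
Step 17: PC=11 exec 'MOV A, 1'. After: A=1 B=8 C=3 D=1 ZF=0 PC=12
Step 18: PC=12 exec 'MOV B, 2'. After: A=1 B=2 C=3 D=1 ZF=0 PC=13
Step 19: PC=13 exec 'HALT'. After: A=1 B=2 C=3 D=1 ZF=0 PC=13 HALTED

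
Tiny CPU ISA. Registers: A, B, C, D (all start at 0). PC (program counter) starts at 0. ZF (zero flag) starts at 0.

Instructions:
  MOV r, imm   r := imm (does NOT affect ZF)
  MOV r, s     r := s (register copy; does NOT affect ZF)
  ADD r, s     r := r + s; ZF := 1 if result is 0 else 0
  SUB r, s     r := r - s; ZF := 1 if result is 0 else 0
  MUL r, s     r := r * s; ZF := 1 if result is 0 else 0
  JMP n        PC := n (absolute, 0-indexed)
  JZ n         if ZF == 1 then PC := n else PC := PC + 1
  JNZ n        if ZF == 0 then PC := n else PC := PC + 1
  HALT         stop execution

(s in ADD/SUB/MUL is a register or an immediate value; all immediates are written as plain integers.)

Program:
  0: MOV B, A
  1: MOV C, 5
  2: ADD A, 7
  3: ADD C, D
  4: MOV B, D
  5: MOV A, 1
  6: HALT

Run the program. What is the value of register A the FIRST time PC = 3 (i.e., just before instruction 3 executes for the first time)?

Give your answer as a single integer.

Step 1: PC=0 exec 'MOV B, A'. After: A=0 B=0 C=0 D=0 ZF=0 PC=1
Step 2: PC=1 exec 'MOV C, 5'. After: A=0 B=0 C=5 D=0 ZF=0 PC=2
Step 3: PC=2 exec 'ADD A, 7'. After: A=7 B=0 C=5 D=0 ZF=0 PC=3
First time PC=3: A=7

7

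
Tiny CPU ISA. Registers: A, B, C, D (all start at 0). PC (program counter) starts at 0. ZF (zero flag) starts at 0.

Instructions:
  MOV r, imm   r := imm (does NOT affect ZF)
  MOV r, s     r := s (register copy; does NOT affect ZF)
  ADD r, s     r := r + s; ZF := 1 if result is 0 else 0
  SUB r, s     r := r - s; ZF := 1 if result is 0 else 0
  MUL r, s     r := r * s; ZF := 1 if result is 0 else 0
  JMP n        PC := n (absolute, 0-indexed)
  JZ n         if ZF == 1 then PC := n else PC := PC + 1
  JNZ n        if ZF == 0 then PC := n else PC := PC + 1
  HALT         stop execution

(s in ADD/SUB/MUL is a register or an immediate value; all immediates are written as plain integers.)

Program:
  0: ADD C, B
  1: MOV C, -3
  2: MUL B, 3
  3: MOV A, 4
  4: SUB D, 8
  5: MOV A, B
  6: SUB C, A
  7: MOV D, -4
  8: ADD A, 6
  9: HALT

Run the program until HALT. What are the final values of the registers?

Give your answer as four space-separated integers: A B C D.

Answer: 6 0 -3 -4

Derivation:
Step 1: PC=0 exec 'ADD C, B'. After: A=0 B=0 C=0 D=0 ZF=1 PC=1
Step 2: PC=1 exec 'MOV C, -3'. After: A=0 B=0 C=-3 D=0 ZF=1 PC=2
Step 3: PC=2 exec 'MUL B, 3'. After: A=0 B=0 C=-3 D=0 ZF=1 PC=3
Step 4: PC=3 exec 'MOV A, 4'. After: A=4 B=0 C=-3 D=0 ZF=1 PC=4
Step 5: PC=4 exec 'SUB D, 8'. After: A=4 B=0 C=-3 D=-8 ZF=0 PC=5
Step 6: PC=5 exec 'MOV A, B'. After: A=0 B=0 C=-3 D=-8 ZF=0 PC=6
Step 7: PC=6 exec 'SUB C, A'. After: A=0 B=0 C=-3 D=-8 ZF=0 PC=7
Step 8: PC=7 exec 'MOV D, -4'. After: A=0 B=0 C=-3 D=-4 ZF=0 PC=8
Step 9: PC=8 exec 'ADD A, 6'. After: A=6 B=0 C=-3 D=-4 ZF=0 PC=9
Step 10: PC=9 exec 'HALT'. After: A=6 B=0 C=-3 D=-4 ZF=0 PC=9 HALTED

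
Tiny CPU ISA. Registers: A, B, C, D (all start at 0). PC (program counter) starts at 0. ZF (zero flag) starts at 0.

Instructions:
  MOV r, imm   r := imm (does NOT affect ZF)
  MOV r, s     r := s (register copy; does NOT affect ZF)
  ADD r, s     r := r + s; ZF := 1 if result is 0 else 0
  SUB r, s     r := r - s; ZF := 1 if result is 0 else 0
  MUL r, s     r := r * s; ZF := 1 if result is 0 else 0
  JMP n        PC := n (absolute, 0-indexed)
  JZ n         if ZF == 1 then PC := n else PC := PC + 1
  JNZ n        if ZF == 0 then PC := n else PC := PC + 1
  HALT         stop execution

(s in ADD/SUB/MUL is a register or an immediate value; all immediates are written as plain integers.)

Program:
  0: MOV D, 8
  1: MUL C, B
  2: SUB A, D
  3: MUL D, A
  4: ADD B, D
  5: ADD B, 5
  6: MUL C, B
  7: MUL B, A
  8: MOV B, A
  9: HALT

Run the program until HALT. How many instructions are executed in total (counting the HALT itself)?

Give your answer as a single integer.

Step 1: PC=0 exec 'MOV D, 8'. After: A=0 B=0 C=0 D=8 ZF=0 PC=1
Step 2: PC=1 exec 'MUL C, B'. After: A=0 B=0 C=0 D=8 ZF=1 PC=2
Step 3: PC=2 exec 'SUB A, D'. After: A=-8 B=0 C=0 D=8 ZF=0 PC=3
Step 4: PC=3 exec 'MUL D, A'. After: A=-8 B=0 C=0 D=-64 ZF=0 PC=4
Step 5: PC=4 exec 'ADD B, D'. After: A=-8 B=-64 C=0 D=-64 ZF=0 PC=5
Step 6: PC=5 exec 'ADD B, 5'. After: A=-8 B=-59 C=0 D=-64 ZF=0 PC=6
Step 7: PC=6 exec 'MUL C, B'. After: A=-8 B=-59 C=0 D=-64 ZF=1 PC=7
Step 8: PC=7 exec 'MUL B, A'. After: A=-8 B=472 C=0 D=-64 ZF=0 PC=8
Step 9: PC=8 exec 'MOV B, A'. After: A=-8 B=-8 C=0 D=-64 ZF=0 PC=9
Step 10: PC=9 exec 'HALT'. After: A=-8 B=-8 C=0 D=-64 ZF=0 PC=9 HALTED
Total instructions executed: 10

Answer: 10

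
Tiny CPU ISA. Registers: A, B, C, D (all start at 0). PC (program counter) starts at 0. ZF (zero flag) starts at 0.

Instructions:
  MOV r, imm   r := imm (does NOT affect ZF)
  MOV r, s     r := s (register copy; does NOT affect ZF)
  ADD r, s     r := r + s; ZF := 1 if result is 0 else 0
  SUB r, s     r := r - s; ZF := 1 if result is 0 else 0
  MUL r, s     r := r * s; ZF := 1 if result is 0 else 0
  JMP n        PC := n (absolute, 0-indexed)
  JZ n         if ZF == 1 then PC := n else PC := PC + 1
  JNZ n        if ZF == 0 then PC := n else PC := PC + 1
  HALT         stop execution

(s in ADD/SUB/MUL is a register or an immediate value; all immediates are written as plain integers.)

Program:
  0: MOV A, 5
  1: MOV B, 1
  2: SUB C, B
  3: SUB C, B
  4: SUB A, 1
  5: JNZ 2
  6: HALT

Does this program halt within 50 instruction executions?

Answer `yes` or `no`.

Answer: yes

Derivation:
Step 1: PC=0 exec 'MOV A, 5'. After: A=5 B=0 C=0 D=0 ZF=0 PC=1
Step 2: PC=1 exec 'MOV B, 1'. After: A=5 B=1 C=0 D=0 ZF=0 PC=2
Step 3: PC=2 exec 'SUB C, B'. After: A=5 B=1 C=-1 D=0 ZF=0 PC=3
Step 4: PC=3 exec 'SUB C, B'. After: A=5 B=1 C=-2 D=0 ZF=0 PC=4
Step 5: PC=4 exec 'SUB A, 1'. After: A=4 B=1 C=-2 D=0 ZF=0 PC=5
Step 6: PC=5 exec 'JNZ 2'. After: A=4 B=1 C=-2 D=0 ZF=0 PC=2
Step 7: PC=2 exec 'SUB C, B'. After: A=4 B=1 C=-3 D=0 ZF=0 PC=3
Step 8: PC=3 exec 'SUB C, B'. After: A=4 B=1 C=-4 D=0 ZF=0 PC=4
Step 9: PC=4 exec 'SUB A, 1'. After: A=3 B=1 C=-4 D=0 ZF=0 PC=5
Step 10: PC=5 exec 'JNZ 2'. After: A=3 B=1 C=-4 D=0 ZF=0 PC=2
Step 11: PC=2 exec 'SUB C, B'. After: A=3 B=1 C=-5 D=0 ZF=0 PC=3
Step 12: PC=3 exec 'SUB C, B'. After: A=3 B=1 C=-6 D=0 ZF=0 PC=4
Step 13: PC=4 exec 'SUB A, 1'. After: A=2 B=1 C=-6 D=0 ZF=0 PC=5
Step 14: PC=5 exec 'JNZ 2'. After: A=2 B=1 C=-6 D=0 ZF=0 PC=2
Step 15: PC=2 exec 'SUB C, B'. After: A=2 B=1 C=-7 D=0 ZF=0 PC=3
Step 16: PC=3 exec 'SUB C, B'. After: A=2 B=1 C=-8 D=0 ZF=0 PC=4
Step 17: PC=4 exec 'SUB A, 1'. After: A=1 B=1 C=-8 D=0 ZF=0 PC=5
Step 18: PC=5 exec 'JNZ 2'. After: A=1 B=1 C=-8 D=0 ZF=0 PC=2
Step 19: PC=2 exec 'SUB C, B'. After: A=1 B=1 C=-9 D=0 ZF=0 PC=3
Step 20: PC=3 exec 'SUB C, B'. After: A=1 B=1 C=-10 D=0 ZF=0 PC=4
Step 21: PC=4 exec 'SUB A, 1'. After: A=0 B=1 C=-10 D=0 ZF=1 PC=5
Step 22: PC=5 exec 'JNZ 2'. After: A=0 B=1 C=-10 D=0 ZF=1 PC=6
Step 23: PC=6 exec 'HALT'. After: A=0 B=1 C=-10 D=0 ZF=1 PC=6 HALTED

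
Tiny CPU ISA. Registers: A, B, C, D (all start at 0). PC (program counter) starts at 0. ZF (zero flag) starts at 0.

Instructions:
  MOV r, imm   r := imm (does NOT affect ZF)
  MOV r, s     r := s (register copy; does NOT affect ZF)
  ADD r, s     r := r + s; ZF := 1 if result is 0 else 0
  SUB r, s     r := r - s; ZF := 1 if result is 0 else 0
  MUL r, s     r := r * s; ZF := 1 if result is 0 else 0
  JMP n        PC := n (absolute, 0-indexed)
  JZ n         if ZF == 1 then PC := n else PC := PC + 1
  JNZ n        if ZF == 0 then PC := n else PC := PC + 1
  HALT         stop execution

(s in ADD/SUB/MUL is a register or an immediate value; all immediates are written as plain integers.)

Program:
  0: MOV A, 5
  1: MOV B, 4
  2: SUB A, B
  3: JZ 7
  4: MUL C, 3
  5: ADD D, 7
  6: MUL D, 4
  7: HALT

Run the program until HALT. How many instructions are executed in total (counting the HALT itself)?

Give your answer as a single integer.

Step 1: PC=0 exec 'MOV A, 5'. After: A=5 B=0 C=0 D=0 ZF=0 PC=1
Step 2: PC=1 exec 'MOV B, 4'. After: A=5 B=4 C=0 D=0 ZF=0 PC=2
Step 3: PC=2 exec 'SUB A, B'. After: A=1 B=4 C=0 D=0 ZF=0 PC=3
Step 4: PC=3 exec 'JZ 7'. After: A=1 B=4 C=0 D=0 ZF=0 PC=4
Step 5: PC=4 exec 'MUL C, 3'. After: A=1 B=4 C=0 D=0 ZF=1 PC=5
Step 6: PC=5 exec 'ADD D, 7'. After: A=1 B=4 C=0 D=7 ZF=0 PC=6
Step 7: PC=6 exec 'MUL D, 4'. After: A=1 B=4 C=0 D=28 ZF=0 PC=7
Step 8: PC=7 exec 'HALT'. After: A=1 B=4 C=0 D=28 ZF=0 PC=7 HALTED
Total instructions executed: 8

Answer: 8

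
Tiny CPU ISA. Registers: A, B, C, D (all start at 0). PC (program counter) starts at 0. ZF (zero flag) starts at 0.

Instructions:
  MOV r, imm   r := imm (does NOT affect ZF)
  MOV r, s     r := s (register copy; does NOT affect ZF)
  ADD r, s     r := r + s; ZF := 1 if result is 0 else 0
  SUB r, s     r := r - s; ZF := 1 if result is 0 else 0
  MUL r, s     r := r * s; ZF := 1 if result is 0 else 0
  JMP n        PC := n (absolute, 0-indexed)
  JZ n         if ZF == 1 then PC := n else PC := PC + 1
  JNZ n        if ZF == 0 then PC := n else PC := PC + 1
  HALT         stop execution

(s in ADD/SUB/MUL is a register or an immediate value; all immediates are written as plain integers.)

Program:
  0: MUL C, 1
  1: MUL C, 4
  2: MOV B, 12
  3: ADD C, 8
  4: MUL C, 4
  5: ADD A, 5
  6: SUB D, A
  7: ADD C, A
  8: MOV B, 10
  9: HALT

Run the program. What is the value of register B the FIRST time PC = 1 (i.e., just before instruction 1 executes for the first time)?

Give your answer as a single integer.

Step 1: PC=0 exec 'MUL C, 1'. After: A=0 B=0 C=0 D=0 ZF=1 PC=1
First time PC=1: B=0

0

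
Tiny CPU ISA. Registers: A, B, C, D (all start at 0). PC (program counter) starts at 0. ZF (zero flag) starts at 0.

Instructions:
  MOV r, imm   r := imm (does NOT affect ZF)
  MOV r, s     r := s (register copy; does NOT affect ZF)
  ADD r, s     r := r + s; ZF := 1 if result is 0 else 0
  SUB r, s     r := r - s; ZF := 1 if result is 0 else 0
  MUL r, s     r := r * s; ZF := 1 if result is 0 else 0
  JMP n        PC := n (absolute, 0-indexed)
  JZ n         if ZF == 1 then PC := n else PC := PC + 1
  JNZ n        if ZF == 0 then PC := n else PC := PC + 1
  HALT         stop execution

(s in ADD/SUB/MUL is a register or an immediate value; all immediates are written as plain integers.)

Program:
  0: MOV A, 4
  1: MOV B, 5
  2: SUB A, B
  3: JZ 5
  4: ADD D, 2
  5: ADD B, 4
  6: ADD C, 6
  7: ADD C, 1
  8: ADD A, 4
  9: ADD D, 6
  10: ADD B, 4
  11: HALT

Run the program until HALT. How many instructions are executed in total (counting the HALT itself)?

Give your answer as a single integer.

Answer: 12

Derivation:
Step 1: PC=0 exec 'MOV A, 4'. After: A=4 B=0 C=0 D=0 ZF=0 PC=1
Step 2: PC=1 exec 'MOV B, 5'. After: A=4 B=5 C=0 D=0 ZF=0 PC=2
Step 3: PC=2 exec 'SUB A, B'. After: A=-1 B=5 C=0 D=0 ZF=0 PC=3
Step 4: PC=3 exec 'JZ 5'. After: A=-1 B=5 C=0 D=0 ZF=0 PC=4
Step 5: PC=4 exec 'ADD D, 2'. After: A=-1 B=5 C=0 D=2 ZF=0 PC=5
Step 6: PC=5 exec 'ADD B, 4'. After: A=-1 B=9 C=0 D=2 ZF=0 PC=6
Step 7: PC=6 exec 'ADD C, 6'. After: A=-1 B=9 C=6 D=2 ZF=0 PC=7
Step 8: PC=7 exec 'ADD C, 1'. After: A=-1 B=9 C=7 D=2 ZF=0 PC=8
Step 9: PC=8 exec 'ADD A, 4'. After: A=3 B=9 C=7 D=2 ZF=0 PC=9
Step 10: PC=9 exec 'ADD D, 6'. After: A=3 B=9 C=7 D=8 ZF=0 PC=10
Step 11: PC=10 exec 'ADD B, 4'. After: A=3 B=13 C=7 D=8 ZF=0 PC=11
Step 12: PC=11 exec 'HALT'. After: A=3 B=13 C=7 D=8 ZF=0 PC=11 HALTED
Total instructions executed: 12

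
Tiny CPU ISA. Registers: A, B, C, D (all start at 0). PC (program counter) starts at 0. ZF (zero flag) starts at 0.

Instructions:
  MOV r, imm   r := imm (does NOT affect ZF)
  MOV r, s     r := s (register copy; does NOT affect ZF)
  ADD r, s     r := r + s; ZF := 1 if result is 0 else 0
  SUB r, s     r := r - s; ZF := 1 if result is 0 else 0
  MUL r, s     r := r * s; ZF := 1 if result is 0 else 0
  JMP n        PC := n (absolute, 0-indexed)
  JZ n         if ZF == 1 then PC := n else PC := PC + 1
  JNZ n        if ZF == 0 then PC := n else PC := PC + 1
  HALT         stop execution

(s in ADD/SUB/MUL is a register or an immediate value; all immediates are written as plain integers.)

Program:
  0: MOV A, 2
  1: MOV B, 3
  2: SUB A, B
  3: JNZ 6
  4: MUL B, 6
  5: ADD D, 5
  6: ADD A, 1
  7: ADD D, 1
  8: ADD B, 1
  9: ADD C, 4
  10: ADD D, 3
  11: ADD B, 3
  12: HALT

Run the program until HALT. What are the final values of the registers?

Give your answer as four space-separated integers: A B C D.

Answer: 0 7 4 4

Derivation:
Step 1: PC=0 exec 'MOV A, 2'. After: A=2 B=0 C=0 D=0 ZF=0 PC=1
Step 2: PC=1 exec 'MOV B, 3'. After: A=2 B=3 C=0 D=0 ZF=0 PC=2
Step 3: PC=2 exec 'SUB A, B'. After: A=-1 B=3 C=0 D=0 ZF=0 PC=3
Step 4: PC=3 exec 'JNZ 6'. After: A=-1 B=3 C=0 D=0 ZF=0 PC=6
Step 5: PC=6 exec 'ADD A, 1'. After: A=0 B=3 C=0 D=0 ZF=1 PC=7
Step 6: PC=7 exec 'ADD D, 1'. After: A=0 B=3 C=0 D=1 ZF=0 PC=8
Step 7: PC=8 exec 'ADD B, 1'. After: A=0 B=4 C=0 D=1 ZF=0 PC=9
Step 8: PC=9 exec 'ADD C, 4'. After: A=0 B=4 C=4 D=1 ZF=0 PC=10
Step 9: PC=10 exec 'ADD D, 3'. After: A=0 B=4 C=4 D=4 ZF=0 PC=11
Step 10: PC=11 exec 'ADD B, 3'. After: A=0 B=7 C=4 D=4 ZF=0 PC=12
Step 11: PC=12 exec 'HALT'. After: A=0 B=7 C=4 D=4 ZF=0 PC=12 HALTED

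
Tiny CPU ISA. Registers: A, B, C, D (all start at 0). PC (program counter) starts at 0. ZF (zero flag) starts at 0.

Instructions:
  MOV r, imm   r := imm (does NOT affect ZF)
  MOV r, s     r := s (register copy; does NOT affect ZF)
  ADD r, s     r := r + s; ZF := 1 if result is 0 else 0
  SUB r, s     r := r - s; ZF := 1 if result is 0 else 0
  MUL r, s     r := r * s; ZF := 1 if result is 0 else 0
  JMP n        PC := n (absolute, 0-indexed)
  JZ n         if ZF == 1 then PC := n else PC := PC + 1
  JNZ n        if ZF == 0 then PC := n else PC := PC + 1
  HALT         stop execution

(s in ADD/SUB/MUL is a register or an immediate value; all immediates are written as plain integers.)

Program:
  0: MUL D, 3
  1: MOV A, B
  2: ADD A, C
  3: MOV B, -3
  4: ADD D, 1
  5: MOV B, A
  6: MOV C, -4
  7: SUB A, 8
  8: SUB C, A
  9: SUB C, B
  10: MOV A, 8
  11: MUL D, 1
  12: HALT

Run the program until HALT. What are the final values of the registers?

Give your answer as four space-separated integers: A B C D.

Answer: 8 0 4 1

Derivation:
Step 1: PC=0 exec 'MUL D, 3'. After: A=0 B=0 C=0 D=0 ZF=1 PC=1
Step 2: PC=1 exec 'MOV A, B'. After: A=0 B=0 C=0 D=0 ZF=1 PC=2
Step 3: PC=2 exec 'ADD A, C'. After: A=0 B=0 C=0 D=0 ZF=1 PC=3
Step 4: PC=3 exec 'MOV B, -3'. After: A=0 B=-3 C=0 D=0 ZF=1 PC=4
Step 5: PC=4 exec 'ADD D, 1'. After: A=0 B=-3 C=0 D=1 ZF=0 PC=5
Step 6: PC=5 exec 'MOV B, A'. After: A=0 B=0 C=0 D=1 ZF=0 PC=6
Step 7: PC=6 exec 'MOV C, -4'. After: A=0 B=0 C=-4 D=1 ZF=0 PC=7
Step 8: PC=7 exec 'SUB A, 8'. After: A=-8 B=0 C=-4 D=1 ZF=0 PC=8
Step 9: PC=8 exec 'SUB C, A'. After: A=-8 B=0 C=4 D=1 ZF=0 PC=9
Step 10: PC=9 exec 'SUB C, B'. After: A=-8 B=0 C=4 D=1 ZF=0 PC=10
Step 11: PC=10 exec 'MOV A, 8'. After: A=8 B=0 C=4 D=1 ZF=0 PC=11
Step 12: PC=11 exec 'MUL D, 1'. After: A=8 B=0 C=4 D=1 ZF=0 PC=12
Step 13: PC=12 exec 'HALT'. After: A=8 B=0 C=4 D=1 ZF=0 PC=12 HALTED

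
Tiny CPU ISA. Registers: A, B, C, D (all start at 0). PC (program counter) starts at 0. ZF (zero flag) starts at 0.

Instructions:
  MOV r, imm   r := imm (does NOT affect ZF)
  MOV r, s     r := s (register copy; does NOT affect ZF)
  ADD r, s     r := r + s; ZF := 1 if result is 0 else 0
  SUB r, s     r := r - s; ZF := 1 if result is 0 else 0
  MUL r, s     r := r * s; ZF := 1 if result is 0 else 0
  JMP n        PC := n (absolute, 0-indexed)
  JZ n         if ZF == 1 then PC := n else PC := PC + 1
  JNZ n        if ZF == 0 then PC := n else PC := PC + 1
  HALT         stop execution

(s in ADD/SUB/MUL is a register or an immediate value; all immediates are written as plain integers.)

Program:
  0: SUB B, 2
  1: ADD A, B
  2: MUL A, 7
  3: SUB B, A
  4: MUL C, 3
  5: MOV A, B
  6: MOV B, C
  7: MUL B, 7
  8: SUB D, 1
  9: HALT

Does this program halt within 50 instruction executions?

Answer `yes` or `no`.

Step 1: PC=0 exec 'SUB B, 2'. After: A=0 B=-2 C=0 D=0 ZF=0 PC=1
Step 2: PC=1 exec 'ADD A, B'. After: A=-2 B=-2 C=0 D=0 ZF=0 PC=2
Step 3: PC=2 exec 'MUL A, 7'. After: A=-14 B=-2 C=0 D=0 ZF=0 PC=3
Step 4: PC=3 exec 'SUB B, A'. After: A=-14 B=12 C=0 D=0 ZF=0 PC=4
Step 5: PC=4 exec 'MUL C, 3'. After: A=-14 B=12 C=0 D=0 ZF=1 PC=5
Step 6: PC=5 exec 'MOV A, B'. After: A=12 B=12 C=0 D=0 ZF=1 PC=6
Step 7: PC=6 exec 'MOV B, C'. After: A=12 B=0 C=0 D=0 ZF=1 PC=7
Step 8: PC=7 exec 'MUL B, 7'. After: A=12 B=0 C=0 D=0 ZF=1 PC=8
Step 9: PC=8 exec 'SUB D, 1'. After: A=12 B=0 C=0 D=-1 ZF=0 PC=9
Step 10: PC=9 exec 'HALT'. After: A=12 B=0 C=0 D=-1 ZF=0 PC=9 HALTED

Answer: yes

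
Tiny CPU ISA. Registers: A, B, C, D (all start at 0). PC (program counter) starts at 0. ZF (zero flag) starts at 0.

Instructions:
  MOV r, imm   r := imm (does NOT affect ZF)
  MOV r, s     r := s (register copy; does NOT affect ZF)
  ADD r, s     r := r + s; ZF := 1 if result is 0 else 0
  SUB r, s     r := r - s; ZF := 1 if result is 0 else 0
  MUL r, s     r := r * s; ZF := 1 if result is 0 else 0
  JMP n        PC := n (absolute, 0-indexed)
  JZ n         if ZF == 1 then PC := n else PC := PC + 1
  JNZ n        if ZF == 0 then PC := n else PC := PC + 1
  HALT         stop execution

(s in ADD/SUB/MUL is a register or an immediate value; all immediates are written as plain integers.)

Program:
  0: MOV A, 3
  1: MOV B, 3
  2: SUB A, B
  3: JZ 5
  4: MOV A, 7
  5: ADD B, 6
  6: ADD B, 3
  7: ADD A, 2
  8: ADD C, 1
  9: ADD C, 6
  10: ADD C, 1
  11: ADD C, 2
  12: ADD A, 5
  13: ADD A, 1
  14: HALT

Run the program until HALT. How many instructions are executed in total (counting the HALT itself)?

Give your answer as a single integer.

Answer: 14

Derivation:
Step 1: PC=0 exec 'MOV A, 3'. After: A=3 B=0 C=0 D=0 ZF=0 PC=1
Step 2: PC=1 exec 'MOV B, 3'. After: A=3 B=3 C=0 D=0 ZF=0 PC=2
Step 3: PC=2 exec 'SUB A, B'. After: A=0 B=3 C=0 D=0 ZF=1 PC=3
Step 4: PC=3 exec 'JZ 5'. After: A=0 B=3 C=0 D=0 ZF=1 PC=5
Step 5: PC=5 exec 'ADD B, 6'. After: A=0 B=9 C=0 D=0 ZF=0 PC=6
Step 6: PC=6 exec 'ADD B, 3'. After: A=0 B=12 C=0 D=0 ZF=0 PC=7
Step 7: PC=7 exec 'ADD A, 2'. After: A=2 B=12 C=0 D=0 ZF=0 PC=8
Step 8: PC=8 exec 'ADD C, 1'. After: A=2 B=12 C=1 D=0 ZF=0 PC=9
Step 9: PC=9 exec 'ADD C, 6'. After: A=2 B=12 C=7 D=0 ZF=0 PC=10
Step 10: PC=10 exec 'ADD C, 1'. After: A=2 B=12 C=8 D=0 ZF=0 PC=11
Step 11: PC=11 exec 'ADD C, 2'. After: A=2 B=12 C=10 D=0 ZF=0 PC=12
Step 12: PC=12 exec 'ADD A, 5'. After: A=7 B=12 C=10 D=0 ZF=0 PC=13
Step 13: PC=13 exec 'ADD A, 1'. After: A=8 B=12 C=10 D=0 ZF=0 PC=14
Step 14: PC=14 exec 'HALT'. After: A=8 B=12 C=10 D=0 ZF=0 PC=14 HALTED
Total instructions executed: 14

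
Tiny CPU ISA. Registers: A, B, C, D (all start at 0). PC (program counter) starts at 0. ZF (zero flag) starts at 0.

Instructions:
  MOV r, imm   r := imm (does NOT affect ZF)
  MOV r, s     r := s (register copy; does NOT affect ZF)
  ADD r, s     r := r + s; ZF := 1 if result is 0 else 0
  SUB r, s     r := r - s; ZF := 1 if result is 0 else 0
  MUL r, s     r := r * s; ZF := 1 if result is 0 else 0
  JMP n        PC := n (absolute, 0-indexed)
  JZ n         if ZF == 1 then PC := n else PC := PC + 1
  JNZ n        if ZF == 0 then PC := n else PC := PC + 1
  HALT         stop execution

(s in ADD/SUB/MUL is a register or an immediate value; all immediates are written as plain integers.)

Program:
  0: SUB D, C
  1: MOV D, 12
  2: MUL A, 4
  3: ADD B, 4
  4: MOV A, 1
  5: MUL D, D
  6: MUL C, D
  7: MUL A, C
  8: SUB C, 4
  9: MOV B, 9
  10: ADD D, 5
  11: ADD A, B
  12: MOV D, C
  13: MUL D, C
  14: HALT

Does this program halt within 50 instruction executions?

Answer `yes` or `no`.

Answer: yes

Derivation:
Step 1: PC=0 exec 'SUB D, C'. After: A=0 B=0 C=0 D=0 ZF=1 PC=1
Step 2: PC=1 exec 'MOV D, 12'. After: A=0 B=0 C=0 D=12 ZF=1 PC=2
Step 3: PC=2 exec 'MUL A, 4'. After: A=0 B=0 C=0 D=12 ZF=1 PC=3
Step 4: PC=3 exec 'ADD B, 4'. After: A=0 B=4 C=0 D=12 ZF=0 PC=4
Step 5: PC=4 exec 'MOV A, 1'. After: A=1 B=4 C=0 D=12 ZF=0 PC=5
Step 6: PC=5 exec 'MUL D, D'. After: A=1 B=4 C=0 D=144 ZF=0 PC=6
Step 7: PC=6 exec 'MUL C, D'. After: A=1 B=4 C=0 D=144 ZF=1 PC=7
Step 8: PC=7 exec 'MUL A, C'. After: A=0 B=4 C=0 D=144 ZF=1 PC=8
Step 9: PC=8 exec 'SUB C, 4'. After: A=0 B=4 C=-4 D=144 ZF=0 PC=9
Step 10: PC=9 exec 'MOV B, 9'. After: A=0 B=9 C=-4 D=144 ZF=0 PC=10
Step 11: PC=10 exec 'ADD D, 5'. After: A=0 B=9 C=-4 D=149 ZF=0 PC=11
Step 12: PC=11 exec 'ADD A, B'. After: A=9 B=9 C=-4 D=149 ZF=0 PC=12
Step 13: PC=12 exec 'MOV D, C'. After: A=9 B=9 C=-4 D=-4 ZF=0 PC=13
Step 14: PC=13 exec 'MUL D, C'. After: A=9 B=9 C=-4 D=16 ZF=0 PC=14
Step 15: PC=14 exec 'HALT'. After: A=9 B=9 C=-4 D=16 ZF=0 PC=14 HALTED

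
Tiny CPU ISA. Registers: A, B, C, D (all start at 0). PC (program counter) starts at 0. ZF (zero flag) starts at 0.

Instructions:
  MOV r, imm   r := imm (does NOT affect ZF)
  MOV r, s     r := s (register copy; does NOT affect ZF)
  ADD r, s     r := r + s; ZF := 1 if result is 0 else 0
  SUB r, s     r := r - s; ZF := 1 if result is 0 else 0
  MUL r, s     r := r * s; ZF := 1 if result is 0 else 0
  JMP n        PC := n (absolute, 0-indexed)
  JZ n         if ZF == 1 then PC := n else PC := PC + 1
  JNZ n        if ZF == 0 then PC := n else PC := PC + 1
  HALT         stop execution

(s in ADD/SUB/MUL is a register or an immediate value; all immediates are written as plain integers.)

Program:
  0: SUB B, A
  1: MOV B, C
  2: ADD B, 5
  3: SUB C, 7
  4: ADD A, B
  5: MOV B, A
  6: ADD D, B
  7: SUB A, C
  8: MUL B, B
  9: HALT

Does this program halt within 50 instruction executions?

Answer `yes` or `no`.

Step 1: PC=0 exec 'SUB B, A'. After: A=0 B=0 C=0 D=0 ZF=1 PC=1
Step 2: PC=1 exec 'MOV B, C'. After: A=0 B=0 C=0 D=0 ZF=1 PC=2
Step 3: PC=2 exec 'ADD B, 5'. After: A=0 B=5 C=0 D=0 ZF=0 PC=3
Step 4: PC=3 exec 'SUB C, 7'. After: A=0 B=5 C=-7 D=0 ZF=0 PC=4
Step 5: PC=4 exec 'ADD A, B'. After: A=5 B=5 C=-7 D=0 ZF=0 PC=5
Step 6: PC=5 exec 'MOV B, A'. After: A=5 B=5 C=-7 D=0 ZF=0 PC=6
Step 7: PC=6 exec 'ADD D, B'. After: A=5 B=5 C=-7 D=5 ZF=0 PC=7
Step 8: PC=7 exec 'SUB A, C'. After: A=12 B=5 C=-7 D=5 ZF=0 PC=8
Step 9: PC=8 exec 'MUL B, B'. After: A=12 B=25 C=-7 D=5 ZF=0 PC=9
Step 10: PC=9 exec 'HALT'. After: A=12 B=25 C=-7 D=5 ZF=0 PC=9 HALTED

Answer: yes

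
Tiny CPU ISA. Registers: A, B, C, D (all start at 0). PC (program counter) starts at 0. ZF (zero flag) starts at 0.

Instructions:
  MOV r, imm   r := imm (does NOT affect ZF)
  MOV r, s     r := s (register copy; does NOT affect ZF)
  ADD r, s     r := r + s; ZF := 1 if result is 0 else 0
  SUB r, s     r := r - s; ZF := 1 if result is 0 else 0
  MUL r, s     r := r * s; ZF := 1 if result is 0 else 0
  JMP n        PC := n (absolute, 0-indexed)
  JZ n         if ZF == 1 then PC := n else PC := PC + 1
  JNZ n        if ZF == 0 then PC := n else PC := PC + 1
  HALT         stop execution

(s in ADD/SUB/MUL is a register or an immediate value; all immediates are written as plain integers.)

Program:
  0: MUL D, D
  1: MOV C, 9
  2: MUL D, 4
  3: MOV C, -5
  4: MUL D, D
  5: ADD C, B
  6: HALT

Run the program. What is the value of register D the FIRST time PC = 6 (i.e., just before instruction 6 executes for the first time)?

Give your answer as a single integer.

Step 1: PC=0 exec 'MUL D, D'. After: A=0 B=0 C=0 D=0 ZF=1 PC=1
Step 2: PC=1 exec 'MOV C, 9'. After: A=0 B=0 C=9 D=0 ZF=1 PC=2
Step 3: PC=2 exec 'MUL D, 4'. After: A=0 B=0 C=9 D=0 ZF=1 PC=3
Step 4: PC=3 exec 'MOV C, -5'. After: A=0 B=0 C=-5 D=0 ZF=1 PC=4
Step 5: PC=4 exec 'MUL D, D'. After: A=0 B=0 C=-5 D=0 ZF=1 PC=5
Step 6: PC=5 exec 'ADD C, B'. After: A=0 B=0 C=-5 D=0 ZF=0 PC=6
First time PC=6: D=0

0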